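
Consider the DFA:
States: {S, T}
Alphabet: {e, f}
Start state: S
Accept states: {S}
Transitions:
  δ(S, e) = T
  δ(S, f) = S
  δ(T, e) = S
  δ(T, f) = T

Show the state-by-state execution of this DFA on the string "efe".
read 'e': S → T
  read 'f': T → T
  read 'e': T → S
S -> T -> T -> S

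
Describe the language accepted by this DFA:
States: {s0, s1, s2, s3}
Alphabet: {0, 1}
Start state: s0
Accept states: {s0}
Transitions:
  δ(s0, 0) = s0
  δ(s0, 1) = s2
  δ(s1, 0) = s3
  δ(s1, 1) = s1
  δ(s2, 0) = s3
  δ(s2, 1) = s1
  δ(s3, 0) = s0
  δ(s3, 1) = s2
Testing a few strings:
  '001' → reject
  '011' → reject
  '1' → reject
  '11' → reject
State roles: s0=value ≡ 0 (mod 4); s1=value ≡ 3 (mod 4); s2=value ≡ 1 (mod 4); s3=value ≡ 2 (mod 4)
All binary strings representing a multiple of 4 (read in base 2; leading zeros allowed and ε counts as 0)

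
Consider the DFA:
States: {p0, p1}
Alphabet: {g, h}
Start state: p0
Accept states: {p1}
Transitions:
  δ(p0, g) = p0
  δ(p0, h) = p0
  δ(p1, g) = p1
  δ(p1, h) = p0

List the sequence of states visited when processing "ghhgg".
read 'g': p0 → p0
  read 'h': p0 → p0
  read 'h': p0 → p0
  read 'g': p0 → p0
  read 'g': p0 → p0
p0 -> p0 -> p0 -> p0 -> p0 -> p0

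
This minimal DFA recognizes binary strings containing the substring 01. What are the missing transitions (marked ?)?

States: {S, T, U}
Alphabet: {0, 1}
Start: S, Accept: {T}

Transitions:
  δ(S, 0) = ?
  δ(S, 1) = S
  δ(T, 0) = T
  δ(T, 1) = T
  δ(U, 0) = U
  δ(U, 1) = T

From the language and accept set, identify what each state tracks — S: no 0 seen yet; T: substring 01 seen; U: seen a 0, waiting for 1.
Each missing δ(q, a) is the state matching the new tracked value after reading a.
δ(S, 0) = U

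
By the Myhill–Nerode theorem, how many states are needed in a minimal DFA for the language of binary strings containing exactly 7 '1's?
By Myhill–Nerode, count the distinguishable equivalence classes: 9 classes — having seen 0, 1, …, 7, or >7 copies of '1'; the count-7 class is the only accepting one and >7 is dead.
9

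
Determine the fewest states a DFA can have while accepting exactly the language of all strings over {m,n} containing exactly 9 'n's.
By Myhill–Nerode, count the distinguishable equivalence classes: 11 classes — having seen 0, 1, …, 9, or >9 copies of 'n'; the count-9 class is the only accepting one and >9 is dead.
11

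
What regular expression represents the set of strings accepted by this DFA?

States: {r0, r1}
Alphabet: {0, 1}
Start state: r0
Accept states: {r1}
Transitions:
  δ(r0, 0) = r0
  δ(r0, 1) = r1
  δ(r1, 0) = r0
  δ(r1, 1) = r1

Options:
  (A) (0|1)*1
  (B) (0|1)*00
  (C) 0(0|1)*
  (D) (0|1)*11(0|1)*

Check each option against the DFA on short strings; one disagreement eliminates an option:
  (A) (0|1)*1: agrees with the DFA on every string of length ≤ 6
  (B) (0|1)*00: on '1' the DFA goes r0 → r1 and accepts (r1 ∈ Accept), but the regex does not match it → eliminate
  (C) 0(0|1)*: on '0' the DFA goes r0 → r0 and rejects (r0 ∉ Accept), but the regex matches it → eliminate
  (D) (0|1)*11(0|1)*: on '1' the DFA goes r0 → r1 and accepts (r1 ∈ Accept), but the regex does not match it → eliminate
Only (A) is consistent with the DFA.
(A) (0|1)*1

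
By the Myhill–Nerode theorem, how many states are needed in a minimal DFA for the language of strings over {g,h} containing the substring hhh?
By Myhill–Nerode, count the distinguishable equivalence classes: 4 classes — one per longest suffix of the input that is a prefix of 'hhh' (lengths 0 through 2), plus an absorbing 'already seen hhh' class.
4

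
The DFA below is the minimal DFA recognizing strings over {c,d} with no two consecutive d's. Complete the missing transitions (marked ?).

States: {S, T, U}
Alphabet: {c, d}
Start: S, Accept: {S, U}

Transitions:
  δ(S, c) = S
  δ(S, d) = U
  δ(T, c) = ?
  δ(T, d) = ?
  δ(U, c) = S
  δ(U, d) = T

From the language and accept set, identify what each state tracks — S: last symbol not d (ok); T: saw dd (dead); U: last symbol d (ok).
Each missing δ(q, a) is the state matching the new tracked value after reading a.
δ(T, c) = T; δ(T, d) = T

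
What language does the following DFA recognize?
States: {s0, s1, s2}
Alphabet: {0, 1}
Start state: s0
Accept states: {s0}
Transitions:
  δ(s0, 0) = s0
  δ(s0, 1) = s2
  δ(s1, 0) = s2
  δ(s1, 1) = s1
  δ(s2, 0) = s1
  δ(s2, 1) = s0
Testing a few strings:
  '0' → accept
  '0011' → accept
  '000' → accept
  '1' → reject
State roles: s0=value ≡ 0 (mod 3); s1=value ≡ 2 (mod 3); s2=value ≡ 1 (mod 3)
All binary strings representing a multiple of 3 (read in base 2; leading zeros allowed and ε counts as 0)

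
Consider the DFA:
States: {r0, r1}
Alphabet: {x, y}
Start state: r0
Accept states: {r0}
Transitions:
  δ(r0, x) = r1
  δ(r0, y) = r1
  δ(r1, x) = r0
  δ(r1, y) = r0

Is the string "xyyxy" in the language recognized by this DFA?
Processing string "xyyxy":
  r0 --x--> r1
  r1 --y--> r0
  r0 --y--> r1
  r1 --x--> r0
  r0 --y--> r1
Final state: r1
Accept states: {r0}
No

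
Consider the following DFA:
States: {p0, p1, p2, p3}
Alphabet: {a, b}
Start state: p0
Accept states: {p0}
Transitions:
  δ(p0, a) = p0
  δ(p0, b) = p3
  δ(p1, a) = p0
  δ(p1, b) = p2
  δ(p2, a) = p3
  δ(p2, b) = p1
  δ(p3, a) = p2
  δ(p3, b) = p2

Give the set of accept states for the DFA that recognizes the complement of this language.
Complement accept states = All states \ Original accept states
= {p0, p1, p2, p3} \ {p0}
{p1, p2, p3}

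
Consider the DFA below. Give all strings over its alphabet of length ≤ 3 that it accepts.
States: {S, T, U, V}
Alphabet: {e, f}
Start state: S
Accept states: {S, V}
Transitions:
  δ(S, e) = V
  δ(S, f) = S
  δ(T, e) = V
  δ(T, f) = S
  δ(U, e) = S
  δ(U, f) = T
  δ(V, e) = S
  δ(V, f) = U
ε, e, f, ee, fe, ff, eee, eef, efe, fee, ffe, fff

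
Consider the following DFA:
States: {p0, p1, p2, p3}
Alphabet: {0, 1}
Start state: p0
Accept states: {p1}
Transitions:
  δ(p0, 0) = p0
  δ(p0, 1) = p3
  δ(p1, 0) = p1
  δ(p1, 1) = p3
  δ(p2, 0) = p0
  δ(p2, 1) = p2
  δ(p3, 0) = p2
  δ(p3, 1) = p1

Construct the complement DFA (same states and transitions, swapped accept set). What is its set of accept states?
Complement accept states = All states \ Original accept states
= {p0, p1, p2, p3} \ {p1}
{p0, p2, p3}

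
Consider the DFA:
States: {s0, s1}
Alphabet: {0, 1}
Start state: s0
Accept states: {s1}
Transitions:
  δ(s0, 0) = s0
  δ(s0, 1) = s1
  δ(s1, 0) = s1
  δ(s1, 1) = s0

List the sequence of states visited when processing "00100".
read '0': s0 → s0
  read '0': s0 → s0
  read '1': s0 → s1
  read '0': s1 → s1
  read '0': s1 → s1
s0 -> s0 -> s0 -> s1 -> s1 -> s1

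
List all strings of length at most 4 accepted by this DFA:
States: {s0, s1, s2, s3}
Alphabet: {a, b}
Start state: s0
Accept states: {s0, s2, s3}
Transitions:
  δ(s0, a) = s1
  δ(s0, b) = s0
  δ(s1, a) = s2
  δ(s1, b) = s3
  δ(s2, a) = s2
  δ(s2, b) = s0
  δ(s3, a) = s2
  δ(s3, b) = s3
ε, b, aa, ab, bb, aaa, aab, aba, abb, baa, bab, bbb, aaaa, aaab, aabb, abaa, abab, abba, abbb, baaa, baab, baba, babb, bbaa, bbab, bbbb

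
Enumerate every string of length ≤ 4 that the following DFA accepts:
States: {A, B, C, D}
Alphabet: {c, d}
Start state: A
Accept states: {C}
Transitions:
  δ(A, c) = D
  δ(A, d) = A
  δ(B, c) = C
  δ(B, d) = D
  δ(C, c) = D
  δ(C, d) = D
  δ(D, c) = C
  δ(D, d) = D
cc, cdc, dcc, cccc, ccdc, cddc, dcdc, ddcc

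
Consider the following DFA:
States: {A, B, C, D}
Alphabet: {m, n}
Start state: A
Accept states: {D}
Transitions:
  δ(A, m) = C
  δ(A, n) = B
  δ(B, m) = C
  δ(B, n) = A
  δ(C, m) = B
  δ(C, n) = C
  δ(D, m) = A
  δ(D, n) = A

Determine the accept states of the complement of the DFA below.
Complement accept states = All states \ Original accept states
= {A, B, C, D} \ {D}
{A, B, C}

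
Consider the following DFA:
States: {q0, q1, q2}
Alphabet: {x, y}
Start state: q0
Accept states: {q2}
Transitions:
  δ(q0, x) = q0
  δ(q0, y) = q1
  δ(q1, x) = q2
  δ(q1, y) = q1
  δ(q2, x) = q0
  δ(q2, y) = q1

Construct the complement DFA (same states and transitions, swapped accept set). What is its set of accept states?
Complement accept states = All states \ Original accept states
= {q0, q1, q2} \ {q2}
{q0, q1}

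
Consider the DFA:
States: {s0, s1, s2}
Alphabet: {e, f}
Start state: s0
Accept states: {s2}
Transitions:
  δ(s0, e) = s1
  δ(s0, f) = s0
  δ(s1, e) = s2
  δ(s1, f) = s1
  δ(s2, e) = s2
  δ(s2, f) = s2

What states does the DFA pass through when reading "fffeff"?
read 'f': s0 → s0
  read 'f': s0 → s0
  read 'f': s0 → s0
  read 'e': s0 → s1
  read 'f': s1 → s1
  read 'f': s1 → s1
s0 -> s0 -> s0 -> s0 -> s1 -> s1 -> s1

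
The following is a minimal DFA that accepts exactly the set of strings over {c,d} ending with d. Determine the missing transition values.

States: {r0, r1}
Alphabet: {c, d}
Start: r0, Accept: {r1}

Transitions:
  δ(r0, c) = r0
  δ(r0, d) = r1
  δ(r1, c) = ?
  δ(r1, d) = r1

From the language and accept set, identify what each state tracks — r0: last symbol not d; r1: last symbol is d.
Each missing δ(q, a) is the state matching the new tracked value after reading a.
δ(r1, c) = r0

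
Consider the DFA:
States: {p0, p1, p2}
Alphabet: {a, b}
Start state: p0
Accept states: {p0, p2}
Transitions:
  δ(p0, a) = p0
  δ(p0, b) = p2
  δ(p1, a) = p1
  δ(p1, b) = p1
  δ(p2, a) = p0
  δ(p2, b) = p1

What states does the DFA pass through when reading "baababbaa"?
read 'b': p0 → p2
  read 'a': p2 → p0
  read 'a': p0 → p0
  read 'b': p0 → p2
  read 'a': p2 → p0
  read 'b': p0 → p2
  read 'b': p2 → p1
  read 'a': p1 → p1
  read 'a': p1 → p1
p0 -> p2 -> p0 -> p0 -> p2 -> p0 -> p2 -> p1 -> p1 -> p1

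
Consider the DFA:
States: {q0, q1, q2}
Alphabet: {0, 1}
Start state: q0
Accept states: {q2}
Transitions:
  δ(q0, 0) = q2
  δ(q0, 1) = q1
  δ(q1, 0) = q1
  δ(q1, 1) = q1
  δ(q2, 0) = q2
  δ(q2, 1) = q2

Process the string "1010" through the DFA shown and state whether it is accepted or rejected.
Processing string "1010":
  q0 --1--> q1
  q1 --0--> q1
  q1 --1--> q1
  q1 --0--> q1
Final state: q1
Accept states: {q2}
No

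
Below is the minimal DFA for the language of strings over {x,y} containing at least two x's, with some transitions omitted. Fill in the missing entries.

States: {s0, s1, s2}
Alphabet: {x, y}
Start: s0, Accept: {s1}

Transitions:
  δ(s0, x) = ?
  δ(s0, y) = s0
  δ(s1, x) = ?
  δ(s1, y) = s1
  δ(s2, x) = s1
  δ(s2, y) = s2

From the language and accept set, identify what each state tracks — s0: zero x's seen; s1: ≥ two x's seen; s2: one x seen.
Each missing δ(q, a) is the state matching the new tracked value after reading a.
δ(s0, x) = s2; δ(s1, x) = s1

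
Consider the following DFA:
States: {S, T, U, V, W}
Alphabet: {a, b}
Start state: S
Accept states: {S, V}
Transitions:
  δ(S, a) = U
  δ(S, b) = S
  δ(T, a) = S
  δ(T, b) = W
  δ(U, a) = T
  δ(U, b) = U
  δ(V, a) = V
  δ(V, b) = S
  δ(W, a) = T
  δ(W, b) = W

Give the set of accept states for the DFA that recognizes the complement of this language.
Complement accept states = All states \ Original accept states
= {S, T, U, V, W} \ {S, V}
{T, U, W}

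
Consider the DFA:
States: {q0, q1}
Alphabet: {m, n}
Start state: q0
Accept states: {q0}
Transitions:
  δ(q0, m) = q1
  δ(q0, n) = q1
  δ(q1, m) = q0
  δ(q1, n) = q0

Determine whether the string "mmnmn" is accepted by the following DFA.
Processing string "mmnmn":
  q0 --m--> q1
  q1 --m--> q0
  q0 --n--> q1
  q1 --m--> q0
  q0 --n--> q1
Final state: q1
Accept states: {q0}
No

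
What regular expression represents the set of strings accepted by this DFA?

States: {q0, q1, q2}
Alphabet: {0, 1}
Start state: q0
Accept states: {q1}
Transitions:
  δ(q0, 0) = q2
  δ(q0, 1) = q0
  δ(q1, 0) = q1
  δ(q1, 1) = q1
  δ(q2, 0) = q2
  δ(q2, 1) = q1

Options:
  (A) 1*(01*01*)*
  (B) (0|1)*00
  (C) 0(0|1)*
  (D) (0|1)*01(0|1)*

Check each option against the DFA on short strings; one disagreement eliminates an option:
  (A) 1*(01*01*)*: on ε the DFA stays in q0 and rejects (q0 ∉ Accept), but the regex matches it → eliminate
  (B) (0|1)*00: on '00' the DFA goes q0 → q2 → q2 and rejects (q2 ∉ Accept), but the regex matches it → eliminate
  (C) 0(0|1)*: on '0' the DFA goes q0 → q2 and rejects (q2 ∉ Accept), but the regex matches it → eliminate
  (D) (0|1)*01(0|1)*: agrees with the DFA on every string of length ≤ 6
Only (D) is consistent with the DFA.
(D) (0|1)*01(0|1)*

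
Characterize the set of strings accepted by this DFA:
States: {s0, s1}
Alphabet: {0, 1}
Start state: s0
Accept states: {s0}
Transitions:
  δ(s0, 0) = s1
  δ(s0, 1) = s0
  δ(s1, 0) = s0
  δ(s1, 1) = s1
Testing a few strings:
  '1' → accept
  '111' → accept
  '11' → accept
  '110' → reject
State roles: s0=even number of 0's so far; s1=odd number of 0's so far
All binary strings with an even number of 0's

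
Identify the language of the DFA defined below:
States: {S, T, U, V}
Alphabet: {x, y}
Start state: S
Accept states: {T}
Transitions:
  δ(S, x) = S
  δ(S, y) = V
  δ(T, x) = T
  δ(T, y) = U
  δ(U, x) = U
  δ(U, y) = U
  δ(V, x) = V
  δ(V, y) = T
Testing a few strings:
  'xy' → reject
  'yx' → reject
  'xx' → reject
  'xxyx' → reject
State roles: S=zero y's; T=two y's; U=≥ three y's (dead); V=one y
All strings over {x,y} containing exactly two y's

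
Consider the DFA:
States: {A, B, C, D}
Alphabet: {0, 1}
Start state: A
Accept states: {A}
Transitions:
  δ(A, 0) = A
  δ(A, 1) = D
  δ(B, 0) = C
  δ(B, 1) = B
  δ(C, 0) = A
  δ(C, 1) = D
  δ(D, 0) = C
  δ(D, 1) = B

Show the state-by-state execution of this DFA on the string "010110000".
read '0': A → A
  read '1': A → D
  read '0': D → C
  read '1': C → D
  read '1': D → B
  read '0': B → C
  read '0': C → A
  read '0': A → A
  read '0': A → A
A -> A -> D -> C -> D -> B -> C -> A -> A -> A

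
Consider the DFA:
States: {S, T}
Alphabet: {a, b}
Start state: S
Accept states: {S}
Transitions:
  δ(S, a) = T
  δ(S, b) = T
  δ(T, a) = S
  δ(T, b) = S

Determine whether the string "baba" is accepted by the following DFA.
Processing string "baba":
  S --b--> T
  T --a--> S
  S --b--> T
  T --a--> S
Final state: S
Accept states: {S}
Yes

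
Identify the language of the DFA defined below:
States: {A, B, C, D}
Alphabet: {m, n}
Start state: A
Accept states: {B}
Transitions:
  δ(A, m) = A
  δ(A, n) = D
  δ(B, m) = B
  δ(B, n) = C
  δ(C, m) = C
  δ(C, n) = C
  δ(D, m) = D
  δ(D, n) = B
Testing a few strings:
  'm' → reject
  'nm' → reject
  'nnmm' → accept
  'mmn' → reject
State roles: A=zero n's; B=two n's; C=≥ three n's (dead); D=one n
All strings over {m,n} containing exactly two n's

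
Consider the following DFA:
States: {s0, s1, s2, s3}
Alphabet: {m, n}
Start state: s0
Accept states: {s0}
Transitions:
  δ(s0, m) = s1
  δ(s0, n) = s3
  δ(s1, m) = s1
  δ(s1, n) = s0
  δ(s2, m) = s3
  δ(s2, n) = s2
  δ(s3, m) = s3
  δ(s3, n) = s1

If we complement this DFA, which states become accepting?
Complement accept states = All states \ Original accept states
= {s0, s1, s2, s3} \ {s0}
{s1, s2, s3}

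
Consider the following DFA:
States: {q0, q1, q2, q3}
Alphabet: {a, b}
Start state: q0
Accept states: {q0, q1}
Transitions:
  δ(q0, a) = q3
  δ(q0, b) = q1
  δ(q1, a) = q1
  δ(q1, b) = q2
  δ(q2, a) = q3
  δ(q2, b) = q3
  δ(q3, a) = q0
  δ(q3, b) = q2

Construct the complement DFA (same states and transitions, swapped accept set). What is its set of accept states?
Complement accept states = All states \ Original accept states
= {q0, q1, q2, q3} \ {q0, q1}
{q2, q3}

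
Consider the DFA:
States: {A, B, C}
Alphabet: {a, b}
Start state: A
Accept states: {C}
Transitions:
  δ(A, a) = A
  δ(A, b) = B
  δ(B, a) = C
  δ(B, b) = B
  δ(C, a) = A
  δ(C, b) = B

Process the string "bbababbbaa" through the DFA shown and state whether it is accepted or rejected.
Processing string "bbababbbaa":
  A --b--> B
  B --b--> B
  B --a--> C
  C --b--> B
  B --a--> C
  C --b--> B
  B --b--> B
  B --b--> B
  B --a--> C
  C --a--> A
Final state: A
Accept states: {C}
No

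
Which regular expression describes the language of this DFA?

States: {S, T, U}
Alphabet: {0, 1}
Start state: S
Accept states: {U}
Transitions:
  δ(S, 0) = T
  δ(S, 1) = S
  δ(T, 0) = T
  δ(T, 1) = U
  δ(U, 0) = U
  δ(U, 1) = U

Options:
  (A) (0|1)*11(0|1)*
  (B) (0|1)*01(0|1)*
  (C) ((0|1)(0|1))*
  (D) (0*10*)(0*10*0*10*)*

Check each option against the DFA on short strings; one disagreement eliminates an option:
  (A) (0|1)*11(0|1)*: on '01' the DFA goes S → T → U and accepts (U ∈ Accept), but the regex does not match it → eliminate
  (B) (0|1)*01(0|1)*: agrees with the DFA on every string of length ≤ 6
  (C) ((0|1)(0|1))*: on ε the DFA stays in S and rejects (S ∉ Accept), but the regex matches it → eliminate
  (D) (0*10*)(0*10*0*10*)*: on '1' the DFA goes S → S and rejects (S ∉ Accept), but the regex matches it → eliminate
Only (B) is consistent with the DFA.
(B) (0|1)*01(0|1)*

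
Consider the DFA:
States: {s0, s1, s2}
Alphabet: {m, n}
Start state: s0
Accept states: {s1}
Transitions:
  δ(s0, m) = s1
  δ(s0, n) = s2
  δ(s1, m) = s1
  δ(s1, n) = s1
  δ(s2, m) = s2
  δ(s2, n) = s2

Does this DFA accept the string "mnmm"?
Processing string "mnmm":
  s0 --m--> s1
  s1 --n--> s1
  s1 --m--> s1
  s1 --m--> s1
Final state: s1
Accept states: {s1}
Yes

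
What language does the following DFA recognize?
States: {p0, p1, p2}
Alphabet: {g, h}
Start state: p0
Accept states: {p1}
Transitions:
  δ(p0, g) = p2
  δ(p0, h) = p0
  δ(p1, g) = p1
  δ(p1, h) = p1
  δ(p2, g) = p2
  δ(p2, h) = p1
Testing a few strings:
  'hghg' → accept
  'hgg' → reject
  'ghgg' → accept
  'hgh' → accept
State roles: p0=no g seen yet; p1=substring gh seen; p2=seen a g, waiting for h
All strings over {g,h} containing the substring gh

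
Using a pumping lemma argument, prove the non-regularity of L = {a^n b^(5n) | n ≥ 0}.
Assume L is regular with pumping length p. Idea: pumping the a-block breaks the 1:5 ratio.
Choose s = a^p b^(5p) (length 6p ≥ p). By the pumping lemma, s = xyz with |xy| ≤ p, |y| > 0, so y = a^k with k ≥ 1. Then xy²z = a^(p+k) b^(5p). For this to be in L we would need 5p = 5(p+k), i.e. 5k = 0, contradicting k ≥ 1. So xy²z ∉ L.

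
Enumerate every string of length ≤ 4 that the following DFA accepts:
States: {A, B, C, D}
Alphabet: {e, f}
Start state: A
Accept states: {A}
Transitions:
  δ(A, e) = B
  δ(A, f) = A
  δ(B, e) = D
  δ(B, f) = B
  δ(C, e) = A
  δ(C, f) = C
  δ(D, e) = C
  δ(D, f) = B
ε, f, ff, fff, eeee, ffff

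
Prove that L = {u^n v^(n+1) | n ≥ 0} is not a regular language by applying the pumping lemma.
Assume L is regular with pumping length p. Idea: pumping the u-block breaks the fixed offset of 1.
Choose s = u^p v^(p+1) ∈ L. By the pumping lemma, s = xyz with |xy| ≤ p, |y| > 0, so y = u^k with k ≥ 1. Then xy²z = u^(p+k) v^(p+1). For this to be in L we would need p+1 = (p+k)+1, i.e. k = 0, contradicting k ≥ 1. So xy²z ∉ L.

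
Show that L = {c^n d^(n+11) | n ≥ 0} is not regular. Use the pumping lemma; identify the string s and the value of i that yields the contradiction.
Assume L is regular with pumping length p. Idea: pumping the c-block breaks the fixed offset of 11.
Choose s = c^p d^(p+11) ∈ L. By the pumping lemma, s = xyz with |xy| ≤ p, |y| > 0, so y = c^k with k ≥ 1. Then xy²z = c^(p+k) d^(p+11). For this to be in L we would need p+11 = (p+k)+11, i.e. k = 0, contradicting k ≥ 1. So xy²z ∉ L.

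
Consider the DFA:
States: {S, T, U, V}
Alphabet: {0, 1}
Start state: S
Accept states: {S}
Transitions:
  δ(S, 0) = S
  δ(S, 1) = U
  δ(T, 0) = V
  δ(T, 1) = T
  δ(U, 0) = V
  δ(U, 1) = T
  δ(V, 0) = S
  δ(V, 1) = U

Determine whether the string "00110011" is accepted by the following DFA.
Processing string "00110011":
  S --0--> S
  S --0--> S
  S --1--> U
  U --1--> T
  T --0--> V
  V --0--> S
  S --1--> U
  U --1--> T
Final state: T
Accept states: {S}
No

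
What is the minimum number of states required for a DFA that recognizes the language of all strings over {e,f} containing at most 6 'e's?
By Myhill–Nerode, count the distinguishable equivalence classes: 8 classes — having seen 0, 1, …, 6, or >6 copies of 'e'; counts 0 through 6 are accepting and >6 is dead.
8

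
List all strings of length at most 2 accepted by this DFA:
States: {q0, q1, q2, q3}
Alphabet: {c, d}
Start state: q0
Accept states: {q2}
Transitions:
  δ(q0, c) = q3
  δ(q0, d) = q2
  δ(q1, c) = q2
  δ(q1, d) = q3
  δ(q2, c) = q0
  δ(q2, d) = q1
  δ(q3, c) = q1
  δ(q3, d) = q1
d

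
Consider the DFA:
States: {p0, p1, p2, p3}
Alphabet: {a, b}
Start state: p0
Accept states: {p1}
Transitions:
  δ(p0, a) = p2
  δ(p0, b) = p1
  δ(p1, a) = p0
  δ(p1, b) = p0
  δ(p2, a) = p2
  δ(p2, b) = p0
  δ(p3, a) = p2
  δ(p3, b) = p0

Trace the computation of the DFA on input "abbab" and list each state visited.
read 'a': p0 → p2
  read 'b': p2 → p0
  read 'b': p0 → p1
  read 'a': p1 → p0
  read 'b': p0 → p1
p0 -> p2 -> p0 -> p1 -> p0 -> p1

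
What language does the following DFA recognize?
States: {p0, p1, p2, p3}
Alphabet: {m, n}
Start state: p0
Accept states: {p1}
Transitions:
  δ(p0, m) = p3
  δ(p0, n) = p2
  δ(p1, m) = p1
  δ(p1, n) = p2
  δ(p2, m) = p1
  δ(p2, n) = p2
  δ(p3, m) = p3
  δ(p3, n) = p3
Testing a few strings:
  'mm' → reject
  'nnm' → accept
  'nm' → accept
  'nn' → reject
State roles: p0=no input read; p1=started with n, last symbol m; p2=started with n, last symbol n; p3=started with m (dead)
All strings over {m,n} that start with n and end with m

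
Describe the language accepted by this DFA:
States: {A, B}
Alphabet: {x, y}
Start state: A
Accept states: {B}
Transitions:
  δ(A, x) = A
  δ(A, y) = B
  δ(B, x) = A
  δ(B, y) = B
Testing a few strings:
  'y' → accept
  'x' → reject
  'xyx' → reject
  'yx' → reject
State roles: A=last symbol not y; B=last symbol is y
All strings over {x,y} ending with y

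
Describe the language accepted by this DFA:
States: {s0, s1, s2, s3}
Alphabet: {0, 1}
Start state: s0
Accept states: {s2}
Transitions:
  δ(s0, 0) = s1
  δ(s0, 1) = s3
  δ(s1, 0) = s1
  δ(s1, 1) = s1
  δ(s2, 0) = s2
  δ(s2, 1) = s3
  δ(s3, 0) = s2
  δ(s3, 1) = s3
Testing a few strings:
  '00' → reject
  '10' → accept
  '0101' → reject
  '1' → reject
State roles: s0=no input read; s1=started with 0 (dead); s2=started with 1, last symbol 0; s3=started with 1, last symbol 1
All binary strings that start with 1 and end with 0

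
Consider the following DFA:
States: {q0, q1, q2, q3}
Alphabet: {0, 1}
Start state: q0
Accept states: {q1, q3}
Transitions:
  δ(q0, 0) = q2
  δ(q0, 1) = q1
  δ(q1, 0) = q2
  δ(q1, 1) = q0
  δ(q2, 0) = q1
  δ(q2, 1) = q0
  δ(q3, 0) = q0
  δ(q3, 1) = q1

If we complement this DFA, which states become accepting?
Complement accept states = All states \ Original accept states
= {q0, q1, q2, q3} \ {q1, q3}
{q0, q2}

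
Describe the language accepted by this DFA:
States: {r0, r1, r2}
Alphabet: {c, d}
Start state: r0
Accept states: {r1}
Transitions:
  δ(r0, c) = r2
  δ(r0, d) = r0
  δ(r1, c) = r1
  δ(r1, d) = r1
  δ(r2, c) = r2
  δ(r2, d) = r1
Testing a few strings:
  'ddd' → reject
  'cddd' → accept
  'ccc' → reject
  'cdcc' → accept
State roles: r0=no c seen yet; r1=substring cd seen; r2=seen a c, waiting for d
All strings over {c,d} containing the substring cd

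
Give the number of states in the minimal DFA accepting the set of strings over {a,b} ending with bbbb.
By Myhill–Nerode, count the distinguishable equivalence classes: 5 classes — one per longest suffix of the input that is a prefix of 'bbbb' (lengths 0 through 4); only the length-4 class is accepting.
5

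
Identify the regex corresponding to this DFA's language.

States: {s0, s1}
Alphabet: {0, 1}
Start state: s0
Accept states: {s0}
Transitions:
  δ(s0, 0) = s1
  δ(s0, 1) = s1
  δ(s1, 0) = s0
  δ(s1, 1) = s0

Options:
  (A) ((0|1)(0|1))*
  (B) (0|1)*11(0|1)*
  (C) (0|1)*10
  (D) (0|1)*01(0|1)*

Check each option against the DFA on short strings; one disagreement eliminates an option:
  (A) ((0|1)(0|1))*: agrees with the DFA on every string of length ≤ 6
  (B) (0|1)*11(0|1)*: on ε the DFA stays in s0 and accepts (s0 ∈ Accept), but the regex does not match it → eliminate
  (C) (0|1)*10: on ε the DFA stays in s0 and accepts (s0 ∈ Accept), but the regex does not match it → eliminate
  (D) (0|1)*01(0|1)*: on ε the DFA stays in s0 and accepts (s0 ∈ Accept), but the regex does not match it → eliminate
Only (A) is consistent with the DFA.
(A) ((0|1)(0|1))*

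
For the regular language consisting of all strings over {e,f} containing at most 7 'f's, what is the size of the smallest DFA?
By Myhill–Nerode, count the distinguishable equivalence classes: 9 classes — having seen 0, 1, …, 7, or >7 copies of 'f'; counts 0 through 7 are accepting and >7 is dead.
9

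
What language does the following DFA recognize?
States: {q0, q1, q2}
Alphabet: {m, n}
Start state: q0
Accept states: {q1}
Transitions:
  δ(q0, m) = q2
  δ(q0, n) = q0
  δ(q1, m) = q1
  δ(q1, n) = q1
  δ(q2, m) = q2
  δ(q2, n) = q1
Testing a few strings:
  'mm' → reject
  'm' → reject
  'n' → reject
  'mmnn' → accept
State roles: q0=no m seen yet; q1=substring mn seen; q2=seen a m, waiting for n
All strings over {m,n} containing the substring mn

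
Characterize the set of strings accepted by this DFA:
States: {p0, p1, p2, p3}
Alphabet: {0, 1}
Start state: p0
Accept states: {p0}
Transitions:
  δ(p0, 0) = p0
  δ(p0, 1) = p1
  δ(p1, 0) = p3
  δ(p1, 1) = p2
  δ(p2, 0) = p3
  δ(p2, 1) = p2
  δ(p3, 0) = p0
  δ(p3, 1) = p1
Testing a few strings:
  '110' → reject
  '0110' → reject
  '010' → reject
  '11' → reject
State roles: p0=value ≡ 0 (mod 4); p1=value ≡ 1 (mod 4); p2=value ≡ 3 (mod 4); p3=value ≡ 2 (mod 4)
All binary strings representing a multiple of 4 (read in base 2; leading zeros allowed and ε counts as 0)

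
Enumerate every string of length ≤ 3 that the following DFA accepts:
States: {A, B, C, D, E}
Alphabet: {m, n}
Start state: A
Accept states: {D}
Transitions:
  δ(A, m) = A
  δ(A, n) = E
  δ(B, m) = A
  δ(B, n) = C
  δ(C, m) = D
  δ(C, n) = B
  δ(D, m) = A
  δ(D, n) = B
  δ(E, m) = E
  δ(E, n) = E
None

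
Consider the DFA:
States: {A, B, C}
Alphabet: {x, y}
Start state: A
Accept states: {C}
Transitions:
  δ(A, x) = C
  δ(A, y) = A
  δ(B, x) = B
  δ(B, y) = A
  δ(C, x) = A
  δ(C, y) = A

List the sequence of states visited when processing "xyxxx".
read 'x': A → C
  read 'y': C → A
  read 'x': A → C
  read 'x': C → A
  read 'x': A → C
A -> C -> A -> C -> A -> C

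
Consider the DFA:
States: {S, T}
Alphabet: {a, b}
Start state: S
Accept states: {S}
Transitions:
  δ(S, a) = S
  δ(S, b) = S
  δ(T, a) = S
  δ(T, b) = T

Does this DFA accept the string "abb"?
Processing string "abb":
  S --a--> S
  S --b--> S
  S --b--> S
Final state: S
Accept states: {S}
Yes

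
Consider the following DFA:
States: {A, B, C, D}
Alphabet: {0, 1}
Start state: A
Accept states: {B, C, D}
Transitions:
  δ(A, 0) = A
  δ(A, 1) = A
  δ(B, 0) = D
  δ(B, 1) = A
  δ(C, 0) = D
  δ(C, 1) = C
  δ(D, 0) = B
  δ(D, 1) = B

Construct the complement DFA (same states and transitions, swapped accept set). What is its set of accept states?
Complement accept states = All states \ Original accept states
= {A, B, C, D} \ {B, C, D}
{A}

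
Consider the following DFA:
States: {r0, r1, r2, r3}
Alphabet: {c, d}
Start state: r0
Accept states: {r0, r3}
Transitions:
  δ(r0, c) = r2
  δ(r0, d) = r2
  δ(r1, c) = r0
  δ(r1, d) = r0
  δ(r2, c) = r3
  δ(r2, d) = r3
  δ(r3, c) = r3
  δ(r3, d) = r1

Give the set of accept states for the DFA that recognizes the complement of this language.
Complement accept states = All states \ Original accept states
= {r0, r1, r2, r3} \ {r0, r3}
{r1, r2}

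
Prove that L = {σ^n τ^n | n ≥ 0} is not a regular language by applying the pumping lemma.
Assume L is regular with pumping length p. Idea: pumping the σ-block changes the count balance.
Choose s = σ^p τ^p (length 2p ≥ p). By the pumping lemma, s = xyz with |xy| ≤ p, |y| > 0. So y = σ^k for some k > 0 (since xy is entirely within the σ's). Pumping gives xy²z = σ^(p+k) τ^p, which is not in L since p+k ≠ p.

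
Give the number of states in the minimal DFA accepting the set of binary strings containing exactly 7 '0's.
By Myhill–Nerode, count the distinguishable equivalence classes: 9 classes — having seen 0, 1, …, 7, or >7 copies of '0'; the count-7 class is the only accepting one and >7 is dead.
9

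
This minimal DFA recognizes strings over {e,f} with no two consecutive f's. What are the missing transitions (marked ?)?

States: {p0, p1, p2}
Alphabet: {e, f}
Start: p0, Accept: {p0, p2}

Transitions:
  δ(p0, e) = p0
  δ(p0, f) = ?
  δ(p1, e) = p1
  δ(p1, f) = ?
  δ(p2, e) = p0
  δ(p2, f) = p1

From the language and accept set, identify what each state tracks — p0: last symbol not f (ok); p1: saw ff (dead); p2: last symbol f (ok).
Each missing δ(q, a) is the state matching the new tracked value after reading a.
δ(p0, f) = p2; δ(p1, f) = p1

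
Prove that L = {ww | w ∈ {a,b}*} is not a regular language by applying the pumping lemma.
Assume L is regular with pumping length p. Idea: pumping the leading a-block breaks the equality of the two halves.
Choose s = a^p b a^p b ∈ L (with w = a^p b). |s| = 2p+2 ≥ p. By the pumping lemma, s = xyz with |xy| ≤ p, |y| > 0, so y = a^k with k ≥ 1, in the first a-block. Then xy²z = a^(p+k) b a^p b, of length 2p+2+k. If k is odd this length is odd, so it cannot be of the form ww. If k is even, each half has length p+1+k/2 ≤ p+k, so the first half lies entirely inside the leading a-block and contains no b, while the second half ends in b; the halves differ. Either way xy²z ∉ L.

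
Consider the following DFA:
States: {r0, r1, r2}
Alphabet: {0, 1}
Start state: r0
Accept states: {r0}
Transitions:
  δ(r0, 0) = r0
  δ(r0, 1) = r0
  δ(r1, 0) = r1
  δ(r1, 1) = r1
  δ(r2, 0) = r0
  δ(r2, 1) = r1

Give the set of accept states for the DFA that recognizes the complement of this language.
Complement accept states = All states \ Original accept states
= {r0, r1, r2} \ {r0}
{r1, r2}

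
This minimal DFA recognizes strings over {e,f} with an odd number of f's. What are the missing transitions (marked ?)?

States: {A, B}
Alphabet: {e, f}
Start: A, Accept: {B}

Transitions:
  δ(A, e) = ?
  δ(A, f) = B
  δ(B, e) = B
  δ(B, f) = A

From the language and accept set, identify what each state tracks — A: even number of f's so far; B: odd number of f's so far.
Each missing δ(q, a) is the state matching the new tracked value after reading a.
δ(A, e) = A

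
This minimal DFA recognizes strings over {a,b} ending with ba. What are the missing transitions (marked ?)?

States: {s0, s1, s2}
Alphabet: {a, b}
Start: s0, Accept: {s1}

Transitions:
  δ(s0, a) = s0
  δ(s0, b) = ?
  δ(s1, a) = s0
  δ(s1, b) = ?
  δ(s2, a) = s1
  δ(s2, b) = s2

From the language and accept set, identify what each state tracks — s0: no suffix match; s1: suffix is ba; s2: one trailing b.
Each missing δ(q, a) is the state matching the new tracked value after reading a.
δ(s0, b) = s2; δ(s1, b) = s2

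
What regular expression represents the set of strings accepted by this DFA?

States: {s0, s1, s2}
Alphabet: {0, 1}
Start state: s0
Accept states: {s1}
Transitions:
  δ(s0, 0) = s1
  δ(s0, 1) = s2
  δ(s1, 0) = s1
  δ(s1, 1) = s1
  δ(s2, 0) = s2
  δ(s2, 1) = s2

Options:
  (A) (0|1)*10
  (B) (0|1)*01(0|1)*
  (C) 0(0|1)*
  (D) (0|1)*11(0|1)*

Check each option against the DFA on short strings; one disagreement eliminates an option:
  (A) (0|1)*10: on '0' the DFA goes s0 → s1 and accepts (s1 ∈ Accept), but the regex does not match it → eliminate
  (B) (0|1)*01(0|1)*: on '0' the DFA goes s0 → s1 and accepts (s1 ∈ Accept), but the regex does not match it → eliminate
  (C) 0(0|1)*: agrees with the DFA on every string of length ≤ 6
  (D) (0|1)*11(0|1)*: on '0' the DFA goes s0 → s1 and accepts (s1 ∈ Accept), but the regex does not match it → eliminate
Only (C) is consistent with the DFA.
(C) 0(0|1)*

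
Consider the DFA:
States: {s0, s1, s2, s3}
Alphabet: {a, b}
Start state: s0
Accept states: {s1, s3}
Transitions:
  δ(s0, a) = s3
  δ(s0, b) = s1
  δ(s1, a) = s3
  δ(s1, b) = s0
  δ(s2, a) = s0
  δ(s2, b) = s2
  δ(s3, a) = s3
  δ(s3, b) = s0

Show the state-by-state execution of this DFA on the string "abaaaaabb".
read 'a': s0 → s3
  read 'b': s3 → s0
  read 'a': s0 → s3
  read 'a': s3 → s3
  read 'a': s3 → s3
  read 'a': s3 → s3
  read 'a': s3 → s3
  read 'b': s3 → s0
  read 'b': s0 → s1
s0 -> s3 -> s0 -> s3 -> s3 -> s3 -> s3 -> s3 -> s0 -> s1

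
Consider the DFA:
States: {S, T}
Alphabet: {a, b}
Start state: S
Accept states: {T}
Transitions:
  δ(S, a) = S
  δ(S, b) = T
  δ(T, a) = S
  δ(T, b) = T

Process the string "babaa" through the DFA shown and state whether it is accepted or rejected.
Processing string "babaa":
  S --b--> T
  T --a--> S
  S --b--> T
  T --a--> S
  S --a--> S
Final state: S
Accept states: {T}
No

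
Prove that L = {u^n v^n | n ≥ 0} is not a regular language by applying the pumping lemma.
Assume L is regular with pumping length p. Idea: pumping the u-block changes the count balance.
Choose s = u^p v^p (length 2p ≥ p). By the pumping lemma, s = xyz with |xy| ≤ p, |y| > 0. So y = u^k for some k > 0 (since xy is entirely within the u's). Pumping gives xy²z = u^(p+k) v^p, which is not in L since p+k ≠ p.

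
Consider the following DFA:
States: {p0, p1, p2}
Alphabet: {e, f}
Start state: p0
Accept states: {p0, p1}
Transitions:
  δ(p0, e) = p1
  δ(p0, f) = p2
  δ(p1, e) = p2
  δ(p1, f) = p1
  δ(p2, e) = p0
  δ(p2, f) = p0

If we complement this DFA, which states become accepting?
Complement accept states = All states \ Original accept states
= {p0, p1, p2} \ {p0, p1}
{p2}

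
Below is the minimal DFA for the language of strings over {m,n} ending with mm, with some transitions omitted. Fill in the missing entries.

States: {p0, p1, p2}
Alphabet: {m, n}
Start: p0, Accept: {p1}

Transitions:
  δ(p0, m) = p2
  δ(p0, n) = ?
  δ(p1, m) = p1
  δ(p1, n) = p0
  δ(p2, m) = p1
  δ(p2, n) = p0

From the language and accept set, identify what each state tracks — p0: last symbol not m; p1: two trailing m's; p2: one trailing m.
Each missing δ(q, a) is the state matching the new tracked value after reading a.
δ(p0, n) = p0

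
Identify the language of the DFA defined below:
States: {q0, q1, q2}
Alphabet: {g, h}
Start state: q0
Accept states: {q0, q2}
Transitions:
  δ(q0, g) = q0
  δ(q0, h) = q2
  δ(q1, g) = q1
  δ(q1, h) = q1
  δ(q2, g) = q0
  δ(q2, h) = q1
Testing a few strings:
  'hggg' → accept
  'gggh' → accept
  'hhgg' → reject
  'hhg' → reject
State roles: q0=last symbol not h (ok); q1=saw hh (dead); q2=last symbol h (ok)
All strings over {g,h} with no two consecutive h's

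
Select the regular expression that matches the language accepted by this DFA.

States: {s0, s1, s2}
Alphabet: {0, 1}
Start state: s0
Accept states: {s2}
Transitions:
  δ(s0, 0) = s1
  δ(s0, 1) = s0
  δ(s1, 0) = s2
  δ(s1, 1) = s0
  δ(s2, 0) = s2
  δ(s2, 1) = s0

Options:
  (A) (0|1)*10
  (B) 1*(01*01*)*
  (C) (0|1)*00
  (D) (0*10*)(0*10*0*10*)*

Check each option against the DFA on short strings; one disagreement eliminates an option:
  (A) (0|1)*10: on '00' the DFA goes s0 → s1 → s2 and accepts (s2 ∈ Accept), but the regex does not match it → eliminate
  (B) 1*(01*01*)*: on ε the DFA stays in s0 and rejects (s0 ∉ Accept), but the regex matches it → eliminate
  (C) (0|1)*00: agrees with the DFA on every string of length ≤ 6
  (D) (0*10*)(0*10*0*10*)*: on '1' the DFA goes s0 → s0 and rejects (s0 ∉ Accept), but the regex matches it → eliminate
Only (C) is consistent with the DFA.
(C) (0|1)*00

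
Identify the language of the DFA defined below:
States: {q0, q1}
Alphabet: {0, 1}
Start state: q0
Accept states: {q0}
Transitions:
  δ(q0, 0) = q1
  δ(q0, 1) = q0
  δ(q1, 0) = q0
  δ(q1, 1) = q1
Testing a few strings:
  '0' → reject
  '1' → accept
  '011' → reject
  '001' → accept
State roles: q0=even number of 0's so far; q1=odd number of 0's so far
All binary strings with an even number of 0's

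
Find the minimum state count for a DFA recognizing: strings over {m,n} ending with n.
By Myhill–Nerode, count the distinguishable equivalence classes: two classes — last symbol is n vs. not.
2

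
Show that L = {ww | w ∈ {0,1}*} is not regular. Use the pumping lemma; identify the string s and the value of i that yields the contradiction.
Assume L is regular with pumping length p. Idea: pumping the leading 0-block breaks the equality of the two halves.
Choose s = 0^p 1 0^p 1 ∈ L (with w = 0^p 1). |s| = 2p+2 ≥ p. By the pumping lemma, s = xyz with |xy| ≤ p, |y| > 0, so y = 0^k with k ≥ 1, in the first 0-block. Then xy²z = 0^(p+k) 1 0^p 1, of length 2p+2+k. If k is odd this length is odd, so it cannot be of the form ww. If k is even, each half has length p+1+k/2 ≤ p+k, so the first half lies entirely inside the leading 0-block and contains no 1, while the second half ends in 1; the halves differ. Either way xy²z ∉ L.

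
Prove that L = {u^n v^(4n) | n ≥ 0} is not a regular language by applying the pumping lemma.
Assume L is regular with pumping length p. Idea: pumping the u-block breaks the 1:4 ratio.
Choose s = u^p v^(4p) (length 5p ≥ p). By the pumping lemma, s = xyz with |xy| ≤ p, |y| > 0, so y = u^k with k ≥ 1. Then xy²z = u^(p+k) v^(4p). For this to be in L we would need 4p = 4(p+k), i.e. 4k = 0, contradicting k ≥ 1. So xy²z ∉ L.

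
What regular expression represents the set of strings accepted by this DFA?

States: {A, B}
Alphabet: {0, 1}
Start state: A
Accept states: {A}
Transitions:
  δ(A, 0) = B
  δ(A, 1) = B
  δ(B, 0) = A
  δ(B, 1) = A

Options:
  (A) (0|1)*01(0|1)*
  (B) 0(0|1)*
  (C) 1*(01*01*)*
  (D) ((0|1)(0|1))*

Check each option against the DFA on short strings; one disagreement eliminates an option:
  (A) (0|1)*01(0|1)*: on ε the DFA stays in A and accepts (A ∈ Accept), but the regex does not match it → eliminate
  (B) 0(0|1)*: on ε the DFA stays in A and accepts (A ∈ Accept), but the regex does not match it → eliminate
  (C) 1*(01*01*)*: on '1' the DFA goes A → B and rejects (B ∉ Accept), but the regex matches it → eliminate
  (D) ((0|1)(0|1))*: agrees with the DFA on every string of length ≤ 6
Only (D) is consistent with the DFA.
(D) ((0|1)(0|1))*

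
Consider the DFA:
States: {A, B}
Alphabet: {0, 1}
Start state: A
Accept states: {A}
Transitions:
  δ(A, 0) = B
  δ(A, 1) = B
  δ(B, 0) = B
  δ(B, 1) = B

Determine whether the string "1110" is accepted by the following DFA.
Processing string "1110":
  A --1--> B
  B --1--> B
  B --1--> B
  B --0--> B
Final state: B
Accept states: {A}
No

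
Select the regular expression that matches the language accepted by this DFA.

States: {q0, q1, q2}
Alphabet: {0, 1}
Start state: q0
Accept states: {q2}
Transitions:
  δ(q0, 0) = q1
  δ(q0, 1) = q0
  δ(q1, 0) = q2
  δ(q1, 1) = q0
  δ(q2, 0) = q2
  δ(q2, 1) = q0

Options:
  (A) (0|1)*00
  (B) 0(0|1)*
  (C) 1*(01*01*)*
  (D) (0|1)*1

Check each option against the DFA on short strings; one disagreement eliminates an option:
  (A) (0|1)*00: agrees with the DFA on every string of length ≤ 6
  (B) 0(0|1)*: on '0' the DFA goes q0 → q1 and rejects (q1 ∉ Accept), but the regex matches it → eliminate
  (C) 1*(01*01*)*: on ε the DFA stays in q0 and rejects (q0 ∉ Accept), but the regex matches it → eliminate
  (D) (0|1)*1: on '1' the DFA goes q0 → q0 and rejects (q0 ∉ Accept), but the regex matches it → eliminate
Only (A) is consistent with the DFA.
(A) (0|1)*00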